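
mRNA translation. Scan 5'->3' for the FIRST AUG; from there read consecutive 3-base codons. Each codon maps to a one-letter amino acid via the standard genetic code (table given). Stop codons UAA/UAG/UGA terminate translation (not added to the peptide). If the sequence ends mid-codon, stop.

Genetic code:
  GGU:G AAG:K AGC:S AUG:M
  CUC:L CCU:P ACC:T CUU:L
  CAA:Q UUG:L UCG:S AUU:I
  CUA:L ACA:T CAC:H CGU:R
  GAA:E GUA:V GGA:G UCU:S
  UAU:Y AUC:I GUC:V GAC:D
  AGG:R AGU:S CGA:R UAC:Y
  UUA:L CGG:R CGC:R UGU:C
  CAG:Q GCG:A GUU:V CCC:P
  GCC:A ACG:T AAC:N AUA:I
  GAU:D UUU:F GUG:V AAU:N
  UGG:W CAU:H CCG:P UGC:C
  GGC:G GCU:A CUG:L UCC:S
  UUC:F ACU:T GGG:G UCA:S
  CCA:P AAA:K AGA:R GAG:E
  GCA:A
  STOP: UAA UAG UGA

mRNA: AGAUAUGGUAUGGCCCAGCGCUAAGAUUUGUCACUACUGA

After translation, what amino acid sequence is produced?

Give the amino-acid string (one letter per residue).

start AUG at pos 4
pos 4: AUG -> M; peptide=M
pos 7: GUA -> V; peptide=MV
pos 10: UGG -> W; peptide=MVW
pos 13: CCC -> P; peptide=MVWP
pos 16: AGC -> S; peptide=MVWPS
pos 19: GCU -> A; peptide=MVWPSA
pos 22: AAG -> K; peptide=MVWPSAK
pos 25: AUU -> I; peptide=MVWPSAKI
pos 28: UGU -> C; peptide=MVWPSAKIC
pos 31: CAC -> H; peptide=MVWPSAKICH
pos 34: UAC -> Y; peptide=MVWPSAKICHY
pos 37: UGA -> STOP

Answer: MVWPSAKICHY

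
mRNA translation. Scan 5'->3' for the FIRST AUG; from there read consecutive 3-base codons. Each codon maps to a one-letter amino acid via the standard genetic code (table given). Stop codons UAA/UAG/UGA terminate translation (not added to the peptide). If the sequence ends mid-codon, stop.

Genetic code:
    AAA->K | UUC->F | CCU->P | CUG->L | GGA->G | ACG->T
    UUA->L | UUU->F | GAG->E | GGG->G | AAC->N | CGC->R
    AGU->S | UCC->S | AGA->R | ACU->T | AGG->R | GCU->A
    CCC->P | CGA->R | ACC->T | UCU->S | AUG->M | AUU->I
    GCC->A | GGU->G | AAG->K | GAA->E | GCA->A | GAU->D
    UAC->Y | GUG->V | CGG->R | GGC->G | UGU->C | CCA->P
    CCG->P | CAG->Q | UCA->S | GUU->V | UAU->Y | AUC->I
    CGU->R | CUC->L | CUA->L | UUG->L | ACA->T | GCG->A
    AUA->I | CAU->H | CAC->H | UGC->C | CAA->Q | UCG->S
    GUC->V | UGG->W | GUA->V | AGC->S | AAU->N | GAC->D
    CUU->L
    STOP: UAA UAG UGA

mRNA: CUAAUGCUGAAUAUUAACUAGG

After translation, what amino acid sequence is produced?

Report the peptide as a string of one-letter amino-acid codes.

Answer: MLNIN

Derivation:
start AUG at pos 3
pos 3: AUG -> M; peptide=M
pos 6: CUG -> L; peptide=ML
pos 9: AAU -> N; peptide=MLN
pos 12: AUU -> I; peptide=MLNI
pos 15: AAC -> N; peptide=MLNIN
pos 18: UAG -> STOP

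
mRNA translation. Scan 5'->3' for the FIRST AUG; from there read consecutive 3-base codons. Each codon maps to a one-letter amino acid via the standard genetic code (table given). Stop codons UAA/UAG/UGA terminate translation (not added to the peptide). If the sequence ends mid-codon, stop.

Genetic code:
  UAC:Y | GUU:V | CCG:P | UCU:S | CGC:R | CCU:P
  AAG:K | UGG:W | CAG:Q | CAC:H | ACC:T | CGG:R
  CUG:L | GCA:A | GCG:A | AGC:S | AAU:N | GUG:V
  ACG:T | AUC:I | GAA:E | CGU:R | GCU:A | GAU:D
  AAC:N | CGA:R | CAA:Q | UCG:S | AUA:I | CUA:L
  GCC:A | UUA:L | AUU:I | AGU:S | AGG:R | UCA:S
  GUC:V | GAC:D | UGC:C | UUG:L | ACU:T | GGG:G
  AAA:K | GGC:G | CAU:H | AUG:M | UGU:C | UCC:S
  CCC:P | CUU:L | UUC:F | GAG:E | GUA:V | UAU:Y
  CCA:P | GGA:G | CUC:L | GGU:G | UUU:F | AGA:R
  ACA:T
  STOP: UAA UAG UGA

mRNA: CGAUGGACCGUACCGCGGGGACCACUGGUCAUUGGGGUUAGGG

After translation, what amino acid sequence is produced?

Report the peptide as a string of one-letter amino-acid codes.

Answer: MDRTAGTTGHWG

Derivation:
start AUG at pos 2
pos 2: AUG -> M; peptide=M
pos 5: GAC -> D; peptide=MD
pos 8: CGU -> R; peptide=MDR
pos 11: ACC -> T; peptide=MDRT
pos 14: GCG -> A; peptide=MDRTA
pos 17: GGG -> G; peptide=MDRTAG
pos 20: ACC -> T; peptide=MDRTAGT
pos 23: ACU -> T; peptide=MDRTAGTT
pos 26: GGU -> G; peptide=MDRTAGTTG
pos 29: CAU -> H; peptide=MDRTAGTTGH
pos 32: UGG -> W; peptide=MDRTAGTTGHW
pos 35: GGU -> G; peptide=MDRTAGTTGHWG
pos 38: UAG -> STOP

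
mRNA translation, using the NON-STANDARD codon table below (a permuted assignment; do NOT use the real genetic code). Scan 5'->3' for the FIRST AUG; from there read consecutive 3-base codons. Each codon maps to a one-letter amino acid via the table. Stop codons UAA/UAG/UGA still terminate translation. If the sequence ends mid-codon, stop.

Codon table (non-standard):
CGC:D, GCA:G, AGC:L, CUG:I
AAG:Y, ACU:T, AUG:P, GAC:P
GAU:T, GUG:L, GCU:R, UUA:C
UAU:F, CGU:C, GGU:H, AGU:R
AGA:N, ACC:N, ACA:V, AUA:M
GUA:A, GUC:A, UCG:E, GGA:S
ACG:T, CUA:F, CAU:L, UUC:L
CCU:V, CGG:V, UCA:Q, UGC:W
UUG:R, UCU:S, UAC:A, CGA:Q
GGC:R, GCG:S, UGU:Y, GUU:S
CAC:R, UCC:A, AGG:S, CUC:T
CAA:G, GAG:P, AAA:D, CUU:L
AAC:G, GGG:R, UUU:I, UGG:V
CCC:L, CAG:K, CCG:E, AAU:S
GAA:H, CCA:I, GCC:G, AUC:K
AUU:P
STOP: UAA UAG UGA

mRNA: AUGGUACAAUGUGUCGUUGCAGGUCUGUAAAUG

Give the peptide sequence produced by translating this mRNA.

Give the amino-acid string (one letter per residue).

Answer: PAGYASGHI

Derivation:
start AUG at pos 0
pos 0: AUG -> P; peptide=P
pos 3: GUA -> A; peptide=PA
pos 6: CAA -> G; peptide=PAG
pos 9: UGU -> Y; peptide=PAGY
pos 12: GUC -> A; peptide=PAGYA
pos 15: GUU -> S; peptide=PAGYAS
pos 18: GCA -> G; peptide=PAGYASG
pos 21: GGU -> H; peptide=PAGYASGH
pos 24: CUG -> I; peptide=PAGYASGHI
pos 27: UAA -> STOP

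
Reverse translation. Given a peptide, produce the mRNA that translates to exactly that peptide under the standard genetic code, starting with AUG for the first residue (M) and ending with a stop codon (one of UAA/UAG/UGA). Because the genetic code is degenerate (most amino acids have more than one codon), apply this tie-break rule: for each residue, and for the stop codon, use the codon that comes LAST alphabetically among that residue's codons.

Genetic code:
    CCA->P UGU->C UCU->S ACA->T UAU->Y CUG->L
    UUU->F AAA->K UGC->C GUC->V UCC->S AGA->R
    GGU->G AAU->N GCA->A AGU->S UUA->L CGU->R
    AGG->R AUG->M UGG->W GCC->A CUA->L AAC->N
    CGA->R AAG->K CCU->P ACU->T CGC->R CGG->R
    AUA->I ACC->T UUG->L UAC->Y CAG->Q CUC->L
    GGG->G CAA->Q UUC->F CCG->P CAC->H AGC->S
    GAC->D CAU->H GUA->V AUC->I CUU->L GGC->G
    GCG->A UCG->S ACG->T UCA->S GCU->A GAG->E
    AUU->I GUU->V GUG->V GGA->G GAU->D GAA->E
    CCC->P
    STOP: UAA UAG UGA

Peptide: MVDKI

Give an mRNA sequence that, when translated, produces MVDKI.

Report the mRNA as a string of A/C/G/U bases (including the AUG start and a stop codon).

Answer: mRNA: AUGGUUGAUAAGAUUUGA

Derivation:
residue 1: M -> AUG (start codon)
residue 2: V codons sorted = GUA,GUC,GUG,GUU -> pick last = GUU
residue 3: D codons sorted = GAC,GAU -> pick last = GAU
residue 4: K codons sorted = AAA,AAG -> pick last = AAG
residue 5: I codons sorted = AUA,AUC,AUU -> pick last = AUU
terminator: stop codons sorted = UAA,UAG,UGA -> pick last = UGA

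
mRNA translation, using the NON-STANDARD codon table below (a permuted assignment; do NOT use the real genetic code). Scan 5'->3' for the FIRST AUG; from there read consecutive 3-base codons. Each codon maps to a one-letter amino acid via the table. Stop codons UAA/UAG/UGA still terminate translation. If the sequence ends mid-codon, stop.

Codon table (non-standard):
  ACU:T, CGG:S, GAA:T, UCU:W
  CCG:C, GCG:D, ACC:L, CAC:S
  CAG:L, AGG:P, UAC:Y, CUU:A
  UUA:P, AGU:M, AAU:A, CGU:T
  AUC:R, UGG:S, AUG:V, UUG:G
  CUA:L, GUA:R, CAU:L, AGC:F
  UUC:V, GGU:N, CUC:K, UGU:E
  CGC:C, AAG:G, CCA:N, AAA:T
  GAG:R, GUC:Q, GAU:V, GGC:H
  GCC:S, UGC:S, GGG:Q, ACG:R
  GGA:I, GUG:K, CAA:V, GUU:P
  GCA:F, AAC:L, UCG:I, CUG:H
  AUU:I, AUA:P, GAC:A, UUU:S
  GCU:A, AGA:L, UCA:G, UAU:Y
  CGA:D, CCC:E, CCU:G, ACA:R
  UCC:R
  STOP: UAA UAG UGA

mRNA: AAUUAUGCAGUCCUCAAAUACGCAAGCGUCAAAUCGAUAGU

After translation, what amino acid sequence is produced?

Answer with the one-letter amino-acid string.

start AUG at pos 4
pos 4: AUG -> V; peptide=V
pos 7: CAG -> L; peptide=VL
pos 10: UCC -> R; peptide=VLR
pos 13: UCA -> G; peptide=VLRG
pos 16: AAU -> A; peptide=VLRGA
pos 19: ACG -> R; peptide=VLRGAR
pos 22: CAA -> V; peptide=VLRGARV
pos 25: GCG -> D; peptide=VLRGARVD
pos 28: UCA -> G; peptide=VLRGARVDG
pos 31: AAU -> A; peptide=VLRGARVDGA
pos 34: CGA -> D; peptide=VLRGARVDGAD
pos 37: UAG -> STOP

Answer: VLRGARVDGAD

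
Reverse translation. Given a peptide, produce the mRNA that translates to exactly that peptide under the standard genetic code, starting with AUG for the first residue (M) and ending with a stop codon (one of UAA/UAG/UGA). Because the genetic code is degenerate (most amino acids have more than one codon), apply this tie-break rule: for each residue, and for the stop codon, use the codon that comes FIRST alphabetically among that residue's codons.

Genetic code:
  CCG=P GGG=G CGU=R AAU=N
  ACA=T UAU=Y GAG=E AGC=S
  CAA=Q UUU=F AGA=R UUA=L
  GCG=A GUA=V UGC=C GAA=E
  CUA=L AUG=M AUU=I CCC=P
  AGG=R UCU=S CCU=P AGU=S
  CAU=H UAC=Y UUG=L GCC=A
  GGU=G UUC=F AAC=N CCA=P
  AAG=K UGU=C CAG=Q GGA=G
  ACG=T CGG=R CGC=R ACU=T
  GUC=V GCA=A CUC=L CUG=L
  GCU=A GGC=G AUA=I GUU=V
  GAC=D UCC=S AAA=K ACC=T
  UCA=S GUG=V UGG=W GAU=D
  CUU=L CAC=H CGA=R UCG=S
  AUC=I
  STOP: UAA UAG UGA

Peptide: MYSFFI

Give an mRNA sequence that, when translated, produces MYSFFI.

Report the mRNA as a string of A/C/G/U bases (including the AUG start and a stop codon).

residue 1: M -> AUG (start codon)
residue 2: Y codons sorted = UAC,UAU -> pick first = UAC
residue 3: S codons sorted = AGC,AGU,UCA,UCC,UCG,UCU -> pick first = AGC
residue 4: F codons sorted = UUC,UUU -> pick first = UUC
residue 5: F codons sorted = UUC,UUU -> pick first = UUC
residue 6: I codons sorted = AUA,AUC,AUU -> pick first = AUA
terminator: stop codons sorted = UAA,UAG,UGA -> pick first = UAA

Answer: mRNA: AUGUACAGCUUCUUCAUAUAA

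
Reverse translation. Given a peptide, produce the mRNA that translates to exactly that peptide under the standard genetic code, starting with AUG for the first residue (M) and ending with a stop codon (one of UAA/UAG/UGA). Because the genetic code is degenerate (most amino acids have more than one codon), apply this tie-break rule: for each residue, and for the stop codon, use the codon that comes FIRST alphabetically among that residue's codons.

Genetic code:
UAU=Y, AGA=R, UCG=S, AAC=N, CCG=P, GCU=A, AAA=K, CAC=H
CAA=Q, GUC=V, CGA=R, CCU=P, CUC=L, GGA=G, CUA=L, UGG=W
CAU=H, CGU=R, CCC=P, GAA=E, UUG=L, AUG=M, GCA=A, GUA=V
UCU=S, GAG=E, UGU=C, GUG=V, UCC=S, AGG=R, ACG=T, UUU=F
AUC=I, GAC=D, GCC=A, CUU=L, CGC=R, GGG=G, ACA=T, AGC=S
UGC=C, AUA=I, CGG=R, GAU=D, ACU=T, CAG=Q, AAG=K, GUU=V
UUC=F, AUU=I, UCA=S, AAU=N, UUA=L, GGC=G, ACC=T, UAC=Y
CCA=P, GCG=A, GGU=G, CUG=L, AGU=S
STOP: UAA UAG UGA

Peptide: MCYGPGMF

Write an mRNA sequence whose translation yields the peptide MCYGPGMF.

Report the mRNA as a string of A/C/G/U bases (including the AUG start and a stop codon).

residue 1: M -> AUG (start codon)
residue 2: C codons sorted = UGC,UGU -> pick first = UGC
residue 3: Y codons sorted = UAC,UAU -> pick first = UAC
residue 4: G codons sorted = GGA,GGC,GGG,GGU -> pick first = GGA
residue 5: P codons sorted = CCA,CCC,CCG,CCU -> pick first = CCA
residue 6: G codons sorted = GGA,GGC,GGG,GGU -> pick first = GGA
residue 7: M -> AUG (only codon)
residue 8: F codons sorted = UUC,UUU -> pick first = UUC
terminator: stop codons sorted = UAA,UAG,UGA -> pick first = UAA

Answer: mRNA: AUGUGCUACGGACCAGGAAUGUUCUAA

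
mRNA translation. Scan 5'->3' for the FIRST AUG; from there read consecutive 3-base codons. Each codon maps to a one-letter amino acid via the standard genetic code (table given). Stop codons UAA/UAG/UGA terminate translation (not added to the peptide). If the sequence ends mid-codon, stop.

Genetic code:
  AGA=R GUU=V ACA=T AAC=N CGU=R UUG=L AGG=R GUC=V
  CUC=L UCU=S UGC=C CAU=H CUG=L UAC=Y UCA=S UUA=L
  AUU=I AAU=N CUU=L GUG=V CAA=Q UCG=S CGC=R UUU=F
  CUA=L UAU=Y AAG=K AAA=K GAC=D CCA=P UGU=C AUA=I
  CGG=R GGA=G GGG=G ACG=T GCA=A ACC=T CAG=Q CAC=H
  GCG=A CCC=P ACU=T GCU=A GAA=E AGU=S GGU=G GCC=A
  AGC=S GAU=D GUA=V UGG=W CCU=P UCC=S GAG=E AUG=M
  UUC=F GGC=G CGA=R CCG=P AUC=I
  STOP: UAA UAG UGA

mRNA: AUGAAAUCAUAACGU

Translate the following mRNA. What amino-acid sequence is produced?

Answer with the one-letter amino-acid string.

start AUG at pos 0
pos 0: AUG -> M; peptide=M
pos 3: AAA -> K; peptide=MK
pos 6: UCA -> S; peptide=MKS
pos 9: UAA -> STOP

Answer: MKS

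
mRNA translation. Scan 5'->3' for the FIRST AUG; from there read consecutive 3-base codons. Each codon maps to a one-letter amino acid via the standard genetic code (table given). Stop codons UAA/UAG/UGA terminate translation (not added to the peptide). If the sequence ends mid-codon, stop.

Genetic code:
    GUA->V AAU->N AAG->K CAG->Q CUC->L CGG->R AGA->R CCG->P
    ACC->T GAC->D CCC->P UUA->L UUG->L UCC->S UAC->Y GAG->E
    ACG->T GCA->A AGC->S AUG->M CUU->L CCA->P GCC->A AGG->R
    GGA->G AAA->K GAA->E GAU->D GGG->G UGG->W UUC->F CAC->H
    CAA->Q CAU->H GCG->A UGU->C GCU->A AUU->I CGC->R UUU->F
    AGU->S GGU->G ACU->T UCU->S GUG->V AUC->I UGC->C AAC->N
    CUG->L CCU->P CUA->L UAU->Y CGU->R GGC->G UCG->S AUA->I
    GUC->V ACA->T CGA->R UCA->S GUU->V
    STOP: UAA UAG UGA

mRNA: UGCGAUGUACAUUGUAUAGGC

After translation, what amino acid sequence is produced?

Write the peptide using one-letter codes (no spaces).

start AUG at pos 4
pos 4: AUG -> M; peptide=M
pos 7: UAC -> Y; peptide=MY
pos 10: AUU -> I; peptide=MYI
pos 13: GUA -> V; peptide=MYIV
pos 16: UAG -> STOP

Answer: MYIV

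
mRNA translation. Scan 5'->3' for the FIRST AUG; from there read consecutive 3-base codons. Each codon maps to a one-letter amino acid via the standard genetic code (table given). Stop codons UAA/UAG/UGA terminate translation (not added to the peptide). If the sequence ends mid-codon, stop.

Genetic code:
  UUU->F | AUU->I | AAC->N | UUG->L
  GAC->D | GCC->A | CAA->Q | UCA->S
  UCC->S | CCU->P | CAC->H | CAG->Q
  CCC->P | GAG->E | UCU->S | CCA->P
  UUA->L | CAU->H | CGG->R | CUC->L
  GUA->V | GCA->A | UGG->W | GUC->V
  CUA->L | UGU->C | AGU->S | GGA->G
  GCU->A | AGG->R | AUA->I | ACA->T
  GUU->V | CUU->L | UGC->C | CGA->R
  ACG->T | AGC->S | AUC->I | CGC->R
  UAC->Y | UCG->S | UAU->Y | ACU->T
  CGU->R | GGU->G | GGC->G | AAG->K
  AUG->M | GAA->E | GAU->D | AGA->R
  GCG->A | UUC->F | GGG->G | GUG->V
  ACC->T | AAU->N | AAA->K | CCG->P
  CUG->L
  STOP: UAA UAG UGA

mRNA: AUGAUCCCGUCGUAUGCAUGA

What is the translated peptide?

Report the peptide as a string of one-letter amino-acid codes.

Answer: MIPSYA

Derivation:
start AUG at pos 0
pos 0: AUG -> M; peptide=M
pos 3: AUC -> I; peptide=MI
pos 6: CCG -> P; peptide=MIP
pos 9: UCG -> S; peptide=MIPS
pos 12: UAU -> Y; peptide=MIPSY
pos 15: GCA -> A; peptide=MIPSYA
pos 18: UGA -> STOP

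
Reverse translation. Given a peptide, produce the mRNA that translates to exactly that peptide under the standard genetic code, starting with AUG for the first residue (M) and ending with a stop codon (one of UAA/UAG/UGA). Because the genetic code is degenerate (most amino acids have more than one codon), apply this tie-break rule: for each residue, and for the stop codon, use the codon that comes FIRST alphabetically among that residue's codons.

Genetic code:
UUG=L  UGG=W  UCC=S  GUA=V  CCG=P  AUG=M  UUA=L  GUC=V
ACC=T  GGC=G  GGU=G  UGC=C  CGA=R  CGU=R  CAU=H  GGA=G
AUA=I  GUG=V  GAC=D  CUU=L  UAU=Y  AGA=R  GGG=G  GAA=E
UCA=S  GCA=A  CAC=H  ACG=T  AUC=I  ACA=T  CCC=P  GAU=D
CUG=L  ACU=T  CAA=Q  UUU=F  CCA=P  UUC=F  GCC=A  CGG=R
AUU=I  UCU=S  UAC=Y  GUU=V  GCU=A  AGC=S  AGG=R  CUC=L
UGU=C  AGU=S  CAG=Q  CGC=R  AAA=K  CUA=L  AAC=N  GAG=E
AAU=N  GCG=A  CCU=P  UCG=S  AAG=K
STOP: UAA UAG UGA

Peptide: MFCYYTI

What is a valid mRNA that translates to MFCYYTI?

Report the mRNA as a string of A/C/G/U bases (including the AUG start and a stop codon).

residue 1: M -> AUG (start codon)
residue 2: F codons sorted = UUC,UUU -> pick first = UUC
residue 3: C codons sorted = UGC,UGU -> pick first = UGC
residue 4: Y codons sorted = UAC,UAU -> pick first = UAC
residue 5: Y codons sorted = UAC,UAU -> pick first = UAC
residue 6: T codons sorted = ACA,ACC,ACG,ACU -> pick first = ACA
residue 7: I codons sorted = AUA,AUC,AUU -> pick first = AUA
terminator: stop codons sorted = UAA,UAG,UGA -> pick first = UAA

Answer: mRNA: AUGUUCUGCUACUACACAAUAUAA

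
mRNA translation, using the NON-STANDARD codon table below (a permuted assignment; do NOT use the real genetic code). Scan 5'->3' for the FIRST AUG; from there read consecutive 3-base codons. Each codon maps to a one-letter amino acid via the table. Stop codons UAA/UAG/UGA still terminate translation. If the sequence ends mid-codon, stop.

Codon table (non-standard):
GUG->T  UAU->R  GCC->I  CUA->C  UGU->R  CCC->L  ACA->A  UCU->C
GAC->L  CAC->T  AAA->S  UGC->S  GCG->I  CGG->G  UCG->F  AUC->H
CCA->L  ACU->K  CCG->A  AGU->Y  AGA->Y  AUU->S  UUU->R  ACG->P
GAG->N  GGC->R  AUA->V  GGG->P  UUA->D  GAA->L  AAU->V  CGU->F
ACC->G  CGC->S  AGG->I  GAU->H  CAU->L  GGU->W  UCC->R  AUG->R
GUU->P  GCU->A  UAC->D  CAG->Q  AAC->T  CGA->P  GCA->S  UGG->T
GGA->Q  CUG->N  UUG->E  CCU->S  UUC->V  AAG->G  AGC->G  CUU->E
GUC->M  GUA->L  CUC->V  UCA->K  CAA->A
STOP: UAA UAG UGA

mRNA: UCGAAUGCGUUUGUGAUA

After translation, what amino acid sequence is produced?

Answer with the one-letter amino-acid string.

Answer: RFE

Derivation:
start AUG at pos 4
pos 4: AUG -> R; peptide=R
pos 7: CGU -> F; peptide=RF
pos 10: UUG -> E; peptide=RFE
pos 13: UGA -> STOP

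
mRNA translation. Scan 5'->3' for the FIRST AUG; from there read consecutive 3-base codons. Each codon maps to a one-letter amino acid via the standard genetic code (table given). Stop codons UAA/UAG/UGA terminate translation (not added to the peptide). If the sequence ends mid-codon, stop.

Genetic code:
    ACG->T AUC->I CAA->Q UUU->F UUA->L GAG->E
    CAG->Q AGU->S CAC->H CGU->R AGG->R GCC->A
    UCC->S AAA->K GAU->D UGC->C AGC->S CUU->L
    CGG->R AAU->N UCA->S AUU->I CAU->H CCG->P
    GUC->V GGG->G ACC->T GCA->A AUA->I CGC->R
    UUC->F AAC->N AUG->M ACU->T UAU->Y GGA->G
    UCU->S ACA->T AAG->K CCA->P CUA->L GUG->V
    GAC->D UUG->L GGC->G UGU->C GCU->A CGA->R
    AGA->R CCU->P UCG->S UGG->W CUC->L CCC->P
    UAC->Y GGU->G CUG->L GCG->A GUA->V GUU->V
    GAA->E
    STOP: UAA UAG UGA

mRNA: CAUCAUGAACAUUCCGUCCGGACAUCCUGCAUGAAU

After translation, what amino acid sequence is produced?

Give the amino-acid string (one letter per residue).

start AUG at pos 4
pos 4: AUG -> M; peptide=M
pos 7: AAC -> N; peptide=MN
pos 10: AUU -> I; peptide=MNI
pos 13: CCG -> P; peptide=MNIP
pos 16: UCC -> S; peptide=MNIPS
pos 19: GGA -> G; peptide=MNIPSG
pos 22: CAU -> H; peptide=MNIPSGH
pos 25: CCU -> P; peptide=MNIPSGHP
pos 28: GCA -> A; peptide=MNIPSGHPA
pos 31: UGA -> STOP

Answer: MNIPSGHPA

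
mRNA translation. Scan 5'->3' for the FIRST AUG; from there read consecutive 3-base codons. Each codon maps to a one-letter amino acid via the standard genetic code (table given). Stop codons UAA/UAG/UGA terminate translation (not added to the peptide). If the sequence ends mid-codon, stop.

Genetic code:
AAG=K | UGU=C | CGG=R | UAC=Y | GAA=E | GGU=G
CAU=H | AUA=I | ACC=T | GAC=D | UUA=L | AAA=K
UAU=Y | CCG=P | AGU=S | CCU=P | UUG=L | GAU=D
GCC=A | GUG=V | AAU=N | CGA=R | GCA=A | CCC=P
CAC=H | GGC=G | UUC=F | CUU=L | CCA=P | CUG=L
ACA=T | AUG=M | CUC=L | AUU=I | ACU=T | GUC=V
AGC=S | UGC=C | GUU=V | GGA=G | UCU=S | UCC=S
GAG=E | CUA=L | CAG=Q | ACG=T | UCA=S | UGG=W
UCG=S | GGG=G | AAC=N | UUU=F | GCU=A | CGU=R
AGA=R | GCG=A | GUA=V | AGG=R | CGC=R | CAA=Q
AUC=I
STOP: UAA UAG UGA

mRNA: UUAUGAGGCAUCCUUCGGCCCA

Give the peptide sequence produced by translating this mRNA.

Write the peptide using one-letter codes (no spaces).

Answer: MRHPSA

Derivation:
start AUG at pos 2
pos 2: AUG -> M; peptide=M
pos 5: AGG -> R; peptide=MR
pos 8: CAU -> H; peptide=MRH
pos 11: CCU -> P; peptide=MRHP
pos 14: UCG -> S; peptide=MRHPS
pos 17: GCC -> A; peptide=MRHPSA
pos 20: only 2 nt remain (<3), stop (end of mRNA)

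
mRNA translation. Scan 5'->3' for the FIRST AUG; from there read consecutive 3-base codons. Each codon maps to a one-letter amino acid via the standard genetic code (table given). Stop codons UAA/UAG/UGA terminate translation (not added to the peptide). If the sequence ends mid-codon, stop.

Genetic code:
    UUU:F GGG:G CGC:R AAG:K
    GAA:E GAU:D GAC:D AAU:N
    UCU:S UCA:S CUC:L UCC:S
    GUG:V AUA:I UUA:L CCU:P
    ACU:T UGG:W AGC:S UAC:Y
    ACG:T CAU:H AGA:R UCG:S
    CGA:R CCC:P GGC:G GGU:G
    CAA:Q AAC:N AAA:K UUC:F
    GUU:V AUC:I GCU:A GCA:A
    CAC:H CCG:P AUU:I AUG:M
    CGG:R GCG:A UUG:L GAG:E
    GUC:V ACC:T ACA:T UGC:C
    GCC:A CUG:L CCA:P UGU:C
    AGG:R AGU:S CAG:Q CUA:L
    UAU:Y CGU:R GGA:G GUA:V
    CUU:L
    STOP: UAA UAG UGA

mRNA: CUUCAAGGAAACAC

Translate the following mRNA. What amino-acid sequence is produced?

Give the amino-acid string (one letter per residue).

no AUG start codon found

Answer: (empty: no AUG start codon)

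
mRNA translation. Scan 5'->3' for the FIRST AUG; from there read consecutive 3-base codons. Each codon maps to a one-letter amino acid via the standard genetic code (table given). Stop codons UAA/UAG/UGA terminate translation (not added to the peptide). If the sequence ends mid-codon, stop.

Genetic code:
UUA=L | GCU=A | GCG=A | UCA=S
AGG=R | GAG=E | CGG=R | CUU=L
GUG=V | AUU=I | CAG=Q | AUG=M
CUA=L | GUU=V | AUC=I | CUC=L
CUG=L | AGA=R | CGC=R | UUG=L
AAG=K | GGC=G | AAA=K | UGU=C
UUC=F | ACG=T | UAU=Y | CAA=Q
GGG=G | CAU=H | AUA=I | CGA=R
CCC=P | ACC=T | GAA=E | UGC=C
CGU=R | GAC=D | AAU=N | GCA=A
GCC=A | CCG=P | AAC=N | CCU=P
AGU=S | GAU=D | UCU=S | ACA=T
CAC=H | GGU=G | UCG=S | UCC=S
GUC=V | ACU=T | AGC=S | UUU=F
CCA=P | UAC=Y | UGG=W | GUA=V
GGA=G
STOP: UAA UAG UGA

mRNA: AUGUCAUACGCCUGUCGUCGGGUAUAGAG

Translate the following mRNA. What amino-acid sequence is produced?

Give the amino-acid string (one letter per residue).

start AUG at pos 0
pos 0: AUG -> M; peptide=M
pos 3: UCA -> S; peptide=MS
pos 6: UAC -> Y; peptide=MSY
pos 9: GCC -> A; peptide=MSYA
pos 12: UGU -> C; peptide=MSYAC
pos 15: CGU -> R; peptide=MSYACR
pos 18: CGG -> R; peptide=MSYACRR
pos 21: GUA -> V; peptide=MSYACRRV
pos 24: UAG -> STOP

Answer: MSYACRRV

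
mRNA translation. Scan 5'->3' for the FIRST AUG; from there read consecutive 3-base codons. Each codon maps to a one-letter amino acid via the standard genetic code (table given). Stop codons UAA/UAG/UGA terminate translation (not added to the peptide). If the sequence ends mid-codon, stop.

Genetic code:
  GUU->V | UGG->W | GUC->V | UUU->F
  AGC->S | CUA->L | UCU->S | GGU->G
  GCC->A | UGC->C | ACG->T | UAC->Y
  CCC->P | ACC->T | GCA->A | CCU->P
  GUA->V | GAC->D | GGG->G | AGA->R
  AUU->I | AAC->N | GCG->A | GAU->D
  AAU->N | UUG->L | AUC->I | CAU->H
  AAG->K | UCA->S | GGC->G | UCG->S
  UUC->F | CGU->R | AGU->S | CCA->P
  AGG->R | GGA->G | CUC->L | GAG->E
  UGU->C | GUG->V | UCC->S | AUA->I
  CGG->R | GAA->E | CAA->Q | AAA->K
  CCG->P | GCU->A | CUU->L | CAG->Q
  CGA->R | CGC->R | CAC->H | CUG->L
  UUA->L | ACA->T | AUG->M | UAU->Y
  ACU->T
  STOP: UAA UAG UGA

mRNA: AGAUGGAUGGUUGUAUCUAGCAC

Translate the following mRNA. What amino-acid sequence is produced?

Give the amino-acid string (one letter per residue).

start AUG at pos 2
pos 2: AUG -> M; peptide=M
pos 5: GAU -> D; peptide=MD
pos 8: GGU -> G; peptide=MDG
pos 11: UGU -> C; peptide=MDGC
pos 14: AUC -> I; peptide=MDGCI
pos 17: UAG -> STOP

Answer: MDGCI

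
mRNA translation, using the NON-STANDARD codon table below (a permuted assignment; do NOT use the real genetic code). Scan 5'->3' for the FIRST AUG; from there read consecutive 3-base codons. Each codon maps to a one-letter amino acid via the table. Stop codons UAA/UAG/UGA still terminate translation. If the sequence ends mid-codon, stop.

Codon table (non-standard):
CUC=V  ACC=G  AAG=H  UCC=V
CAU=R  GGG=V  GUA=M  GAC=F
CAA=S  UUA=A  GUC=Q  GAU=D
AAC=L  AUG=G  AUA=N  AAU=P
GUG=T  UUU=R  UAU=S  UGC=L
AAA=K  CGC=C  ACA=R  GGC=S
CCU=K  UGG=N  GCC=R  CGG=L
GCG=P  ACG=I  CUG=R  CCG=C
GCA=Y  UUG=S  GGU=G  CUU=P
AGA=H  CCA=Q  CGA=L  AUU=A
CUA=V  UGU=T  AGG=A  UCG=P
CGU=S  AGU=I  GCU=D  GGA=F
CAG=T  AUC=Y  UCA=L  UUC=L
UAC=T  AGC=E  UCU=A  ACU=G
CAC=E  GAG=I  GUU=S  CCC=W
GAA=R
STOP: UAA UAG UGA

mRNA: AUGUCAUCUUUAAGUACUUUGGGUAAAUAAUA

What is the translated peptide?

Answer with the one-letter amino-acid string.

start AUG at pos 0
pos 0: AUG -> G; peptide=G
pos 3: UCA -> L; peptide=GL
pos 6: UCU -> A; peptide=GLA
pos 9: UUA -> A; peptide=GLAA
pos 12: AGU -> I; peptide=GLAAI
pos 15: ACU -> G; peptide=GLAAIG
pos 18: UUG -> S; peptide=GLAAIGS
pos 21: GGU -> G; peptide=GLAAIGSG
pos 24: AAA -> K; peptide=GLAAIGSGK
pos 27: UAA -> STOP

Answer: GLAAIGSGK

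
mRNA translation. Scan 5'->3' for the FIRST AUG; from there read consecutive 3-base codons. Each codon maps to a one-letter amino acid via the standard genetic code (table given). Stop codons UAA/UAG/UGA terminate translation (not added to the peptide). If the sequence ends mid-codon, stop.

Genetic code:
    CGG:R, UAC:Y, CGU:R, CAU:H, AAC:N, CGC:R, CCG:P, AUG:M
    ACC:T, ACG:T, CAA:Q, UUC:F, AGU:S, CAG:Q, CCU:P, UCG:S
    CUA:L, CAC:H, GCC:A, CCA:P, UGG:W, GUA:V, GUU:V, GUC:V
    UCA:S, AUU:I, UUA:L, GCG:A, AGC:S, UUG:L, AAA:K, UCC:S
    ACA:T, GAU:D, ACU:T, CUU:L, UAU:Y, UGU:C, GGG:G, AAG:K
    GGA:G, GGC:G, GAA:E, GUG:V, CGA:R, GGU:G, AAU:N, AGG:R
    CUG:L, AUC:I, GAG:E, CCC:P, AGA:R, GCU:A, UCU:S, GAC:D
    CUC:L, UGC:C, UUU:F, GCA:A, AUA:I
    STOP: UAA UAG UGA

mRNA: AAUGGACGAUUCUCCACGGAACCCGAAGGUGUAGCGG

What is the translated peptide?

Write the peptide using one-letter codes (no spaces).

Answer: MDDSPRNPKV

Derivation:
start AUG at pos 1
pos 1: AUG -> M; peptide=M
pos 4: GAC -> D; peptide=MD
pos 7: GAU -> D; peptide=MDD
pos 10: UCU -> S; peptide=MDDS
pos 13: CCA -> P; peptide=MDDSP
pos 16: CGG -> R; peptide=MDDSPR
pos 19: AAC -> N; peptide=MDDSPRN
pos 22: CCG -> P; peptide=MDDSPRNP
pos 25: AAG -> K; peptide=MDDSPRNPK
pos 28: GUG -> V; peptide=MDDSPRNPKV
pos 31: UAG -> STOP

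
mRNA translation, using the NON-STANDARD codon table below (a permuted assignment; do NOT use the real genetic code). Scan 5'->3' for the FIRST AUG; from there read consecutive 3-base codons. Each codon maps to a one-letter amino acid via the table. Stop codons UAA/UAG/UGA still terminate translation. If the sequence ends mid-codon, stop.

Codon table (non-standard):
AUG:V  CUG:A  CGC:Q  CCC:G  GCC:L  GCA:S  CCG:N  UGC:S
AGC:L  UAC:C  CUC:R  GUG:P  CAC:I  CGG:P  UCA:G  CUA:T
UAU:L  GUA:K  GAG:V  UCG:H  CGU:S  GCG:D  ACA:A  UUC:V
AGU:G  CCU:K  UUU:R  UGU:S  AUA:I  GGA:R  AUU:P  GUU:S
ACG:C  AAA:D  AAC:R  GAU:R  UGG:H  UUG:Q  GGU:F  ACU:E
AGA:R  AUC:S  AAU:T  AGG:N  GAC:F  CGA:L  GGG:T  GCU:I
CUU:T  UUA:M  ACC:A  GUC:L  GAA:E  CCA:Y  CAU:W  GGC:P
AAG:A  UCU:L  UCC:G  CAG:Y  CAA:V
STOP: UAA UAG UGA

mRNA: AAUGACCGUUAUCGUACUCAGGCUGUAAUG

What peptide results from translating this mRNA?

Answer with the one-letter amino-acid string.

start AUG at pos 1
pos 1: AUG -> V; peptide=V
pos 4: ACC -> A; peptide=VA
pos 7: GUU -> S; peptide=VAS
pos 10: AUC -> S; peptide=VASS
pos 13: GUA -> K; peptide=VASSK
pos 16: CUC -> R; peptide=VASSKR
pos 19: AGG -> N; peptide=VASSKRN
pos 22: CUG -> A; peptide=VASSKRNA
pos 25: UAA -> STOP

Answer: VASSKRNA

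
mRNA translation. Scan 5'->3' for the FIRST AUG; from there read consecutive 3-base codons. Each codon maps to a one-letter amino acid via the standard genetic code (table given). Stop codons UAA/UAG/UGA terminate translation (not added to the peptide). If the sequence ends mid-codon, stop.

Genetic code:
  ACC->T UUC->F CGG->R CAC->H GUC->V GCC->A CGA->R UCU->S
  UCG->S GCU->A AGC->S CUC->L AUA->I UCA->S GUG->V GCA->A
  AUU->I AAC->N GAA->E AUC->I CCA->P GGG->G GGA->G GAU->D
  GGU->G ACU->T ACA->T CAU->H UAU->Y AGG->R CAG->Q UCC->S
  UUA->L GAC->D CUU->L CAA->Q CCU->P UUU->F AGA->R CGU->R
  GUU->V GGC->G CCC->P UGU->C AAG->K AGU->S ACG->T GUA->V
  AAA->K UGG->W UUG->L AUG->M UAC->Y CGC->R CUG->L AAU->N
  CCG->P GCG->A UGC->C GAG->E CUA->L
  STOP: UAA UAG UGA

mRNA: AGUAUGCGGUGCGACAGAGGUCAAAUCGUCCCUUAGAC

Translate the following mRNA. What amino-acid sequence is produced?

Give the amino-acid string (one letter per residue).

start AUG at pos 3
pos 3: AUG -> M; peptide=M
pos 6: CGG -> R; peptide=MR
pos 9: UGC -> C; peptide=MRC
pos 12: GAC -> D; peptide=MRCD
pos 15: AGA -> R; peptide=MRCDR
pos 18: GGU -> G; peptide=MRCDRG
pos 21: CAA -> Q; peptide=MRCDRGQ
pos 24: AUC -> I; peptide=MRCDRGQI
pos 27: GUC -> V; peptide=MRCDRGQIV
pos 30: CCU -> P; peptide=MRCDRGQIVP
pos 33: UAG -> STOP

Answer: MRCDRGQIVP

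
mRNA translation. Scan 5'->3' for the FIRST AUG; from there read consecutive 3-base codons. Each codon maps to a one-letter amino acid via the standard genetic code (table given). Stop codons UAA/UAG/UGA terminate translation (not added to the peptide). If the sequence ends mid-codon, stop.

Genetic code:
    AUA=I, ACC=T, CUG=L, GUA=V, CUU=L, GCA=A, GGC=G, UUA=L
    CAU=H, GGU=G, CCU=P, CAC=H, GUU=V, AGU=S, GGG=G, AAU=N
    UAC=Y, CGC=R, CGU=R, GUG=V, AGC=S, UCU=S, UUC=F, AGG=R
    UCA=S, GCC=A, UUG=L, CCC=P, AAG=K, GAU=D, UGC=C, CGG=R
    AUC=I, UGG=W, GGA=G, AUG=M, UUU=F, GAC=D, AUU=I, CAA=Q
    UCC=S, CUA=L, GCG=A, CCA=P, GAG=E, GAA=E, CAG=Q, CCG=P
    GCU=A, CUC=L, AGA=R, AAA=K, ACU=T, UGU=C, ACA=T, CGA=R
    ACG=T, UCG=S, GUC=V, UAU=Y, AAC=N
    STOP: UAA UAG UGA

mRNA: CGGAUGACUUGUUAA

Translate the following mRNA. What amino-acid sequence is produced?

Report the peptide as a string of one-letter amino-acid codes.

Answer: MTC

Derivation:
start AUG at pos 3
pos 3: AUG -> M; peptide=M
pos 6: ACU -> T; peptide=MT
pos 9: UGU -> C; peptide=MTC
pos 12: UAA -> STOP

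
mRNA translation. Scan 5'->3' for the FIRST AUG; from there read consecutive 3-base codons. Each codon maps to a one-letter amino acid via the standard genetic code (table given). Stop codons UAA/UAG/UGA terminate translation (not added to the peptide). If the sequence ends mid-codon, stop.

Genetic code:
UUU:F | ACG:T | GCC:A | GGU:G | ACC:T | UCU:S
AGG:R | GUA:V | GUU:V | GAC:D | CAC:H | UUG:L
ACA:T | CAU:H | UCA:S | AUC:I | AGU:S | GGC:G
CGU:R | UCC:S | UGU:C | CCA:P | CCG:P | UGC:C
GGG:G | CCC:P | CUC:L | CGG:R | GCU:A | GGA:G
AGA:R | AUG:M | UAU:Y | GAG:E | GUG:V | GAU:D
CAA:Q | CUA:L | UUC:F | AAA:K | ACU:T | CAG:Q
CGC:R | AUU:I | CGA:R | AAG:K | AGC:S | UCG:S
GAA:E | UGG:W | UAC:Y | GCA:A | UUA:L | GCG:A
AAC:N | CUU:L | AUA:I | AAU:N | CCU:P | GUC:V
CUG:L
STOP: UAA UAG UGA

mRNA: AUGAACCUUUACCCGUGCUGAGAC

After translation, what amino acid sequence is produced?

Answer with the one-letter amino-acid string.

Answer: MNLYPC

Derivation:
start AUG at pos 0
pos 0: AUG -> M; peptide=M
pos 3: AAC -> N; peptide=MN
pos 6: CUU -> L; peptide=MNL
pos 9: UAC -> Y; peptide=MNLY
pos 12: CCG -> P; peptide=MNLYP
pos 15: UGC -> C; peptide=MNLYPC
pos 18: UGA -> STOP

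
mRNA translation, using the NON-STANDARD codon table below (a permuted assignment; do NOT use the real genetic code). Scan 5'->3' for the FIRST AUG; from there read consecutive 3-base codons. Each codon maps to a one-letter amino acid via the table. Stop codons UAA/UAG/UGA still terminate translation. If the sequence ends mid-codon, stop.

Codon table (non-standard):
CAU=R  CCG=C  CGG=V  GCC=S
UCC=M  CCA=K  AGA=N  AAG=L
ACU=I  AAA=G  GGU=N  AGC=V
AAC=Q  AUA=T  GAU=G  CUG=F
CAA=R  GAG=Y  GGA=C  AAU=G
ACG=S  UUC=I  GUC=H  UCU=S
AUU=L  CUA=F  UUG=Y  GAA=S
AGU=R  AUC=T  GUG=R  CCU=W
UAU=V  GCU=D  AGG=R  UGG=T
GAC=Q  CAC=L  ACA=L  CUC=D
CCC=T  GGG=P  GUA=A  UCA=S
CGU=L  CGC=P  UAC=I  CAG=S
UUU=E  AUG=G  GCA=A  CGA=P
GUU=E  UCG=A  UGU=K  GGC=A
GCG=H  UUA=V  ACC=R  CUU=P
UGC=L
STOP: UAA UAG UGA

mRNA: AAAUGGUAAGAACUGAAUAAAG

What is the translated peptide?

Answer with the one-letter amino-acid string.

Answer: GANIS

Derivation:
start AUG at pos 2
pos 2: AUG -> G; peptide=G
pos 5: GUA -> A; peptide=GA
pos 8: AGA -> N; peptide=GAN
pos 11: ACU -> I; peptide=GANI
pos 14: GAA -> S; peptide=GANIS
pos 17: UAA -> STOP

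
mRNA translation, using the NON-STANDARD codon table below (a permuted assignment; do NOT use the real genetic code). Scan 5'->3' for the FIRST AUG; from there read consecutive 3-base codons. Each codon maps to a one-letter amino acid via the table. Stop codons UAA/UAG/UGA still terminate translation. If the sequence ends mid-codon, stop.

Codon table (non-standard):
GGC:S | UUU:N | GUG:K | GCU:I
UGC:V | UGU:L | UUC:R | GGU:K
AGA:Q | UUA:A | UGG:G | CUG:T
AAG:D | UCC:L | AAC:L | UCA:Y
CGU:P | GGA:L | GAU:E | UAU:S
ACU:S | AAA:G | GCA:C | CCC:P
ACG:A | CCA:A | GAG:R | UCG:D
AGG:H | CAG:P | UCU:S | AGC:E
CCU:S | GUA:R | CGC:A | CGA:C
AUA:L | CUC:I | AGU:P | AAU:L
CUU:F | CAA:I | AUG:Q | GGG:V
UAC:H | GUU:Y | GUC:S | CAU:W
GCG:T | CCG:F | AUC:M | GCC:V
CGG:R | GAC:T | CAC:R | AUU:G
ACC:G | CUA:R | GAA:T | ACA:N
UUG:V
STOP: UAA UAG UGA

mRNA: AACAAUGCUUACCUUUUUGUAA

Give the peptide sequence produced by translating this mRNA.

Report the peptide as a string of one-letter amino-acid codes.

start AUG at pos 4
pos 4: AUG -> Q; peptide=Q
pos 7: CUU -> F; peptide=QF
pos 10: ACC -> G; peptide=QFG
pos 13: UUU -> N; peptide=QFGN
pos 16: UUG -> V; peptide=QFGNV
pos 19: UAA -> STOP

Answer: QFGNV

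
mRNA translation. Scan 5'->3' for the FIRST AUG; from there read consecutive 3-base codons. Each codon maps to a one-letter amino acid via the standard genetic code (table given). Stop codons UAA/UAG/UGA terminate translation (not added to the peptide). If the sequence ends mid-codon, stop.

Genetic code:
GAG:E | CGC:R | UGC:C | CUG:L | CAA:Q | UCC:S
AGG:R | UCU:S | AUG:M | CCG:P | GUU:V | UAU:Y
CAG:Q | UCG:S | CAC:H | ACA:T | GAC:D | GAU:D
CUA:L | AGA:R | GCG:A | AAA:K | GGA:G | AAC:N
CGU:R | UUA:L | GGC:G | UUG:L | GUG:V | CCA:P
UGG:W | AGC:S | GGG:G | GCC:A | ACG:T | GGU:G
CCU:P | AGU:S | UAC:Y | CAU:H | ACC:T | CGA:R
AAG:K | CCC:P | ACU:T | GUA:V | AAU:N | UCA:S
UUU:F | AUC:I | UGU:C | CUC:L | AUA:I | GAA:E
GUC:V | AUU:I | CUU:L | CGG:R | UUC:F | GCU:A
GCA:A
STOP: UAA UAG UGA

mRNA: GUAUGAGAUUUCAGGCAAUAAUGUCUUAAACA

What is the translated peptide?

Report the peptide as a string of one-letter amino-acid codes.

Answer: MRFQAIMS

Derivation:
start AUG at pos 2
pos 2: AUG -> M; peptide=M
pos 5: AGA -> R; peptide=MR
pos 8: UUU -> F; peptide=MRF
pos 11: CAG -> Q; peptide=MRFQ
pos 14: GCA -> A; peptide=MRFQA
pos 17: AUA -> I; peptide=MRFQAI
pos 20: AUG -> M; peptide=MRFQAIM
pos 23: UCU -> S; peptide=MRFQAIMS
pos 26: UAA -> STOP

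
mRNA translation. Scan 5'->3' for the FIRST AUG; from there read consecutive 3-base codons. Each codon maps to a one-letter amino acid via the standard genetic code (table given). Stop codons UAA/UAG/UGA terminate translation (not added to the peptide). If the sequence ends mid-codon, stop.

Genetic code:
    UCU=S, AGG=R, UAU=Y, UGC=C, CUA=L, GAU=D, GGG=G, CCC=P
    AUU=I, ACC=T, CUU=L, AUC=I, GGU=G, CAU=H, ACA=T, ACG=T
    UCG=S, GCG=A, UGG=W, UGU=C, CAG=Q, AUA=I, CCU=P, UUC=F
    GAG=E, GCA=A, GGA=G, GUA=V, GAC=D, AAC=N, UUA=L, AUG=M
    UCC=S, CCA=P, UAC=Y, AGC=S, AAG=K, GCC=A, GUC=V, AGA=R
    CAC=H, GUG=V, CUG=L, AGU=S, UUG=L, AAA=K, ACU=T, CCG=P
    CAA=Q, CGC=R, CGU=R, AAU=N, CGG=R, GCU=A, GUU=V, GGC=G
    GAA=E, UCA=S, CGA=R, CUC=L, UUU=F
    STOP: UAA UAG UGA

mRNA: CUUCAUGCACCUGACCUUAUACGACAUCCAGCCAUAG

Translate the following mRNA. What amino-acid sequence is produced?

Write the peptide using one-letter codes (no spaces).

start AUG at pos 4
pos 4: AUG -> M; peptide=M
pos 7: CAC -> H; peptide=MH
pos 10: CUG -> L; peptide=MHL
pos 13: ACC -> T; peptide=MHLT
pos 16: UUA -> L; peptide=MHLTL
pos 19: UAC -> Y; peptide=MHLTLY
pos 22: GAC -> D; peptide=MHLTLYD
pos 25: AUC -> I; peptide=MHLTLYDI
pos 28: CAG -> Q; peptide=MHLTLYDIQ
pos 31: CCA -> P; peptide=MHLTLYDIQP
pos 34: UAG -> STOP

Answer: MHLTLYDIQP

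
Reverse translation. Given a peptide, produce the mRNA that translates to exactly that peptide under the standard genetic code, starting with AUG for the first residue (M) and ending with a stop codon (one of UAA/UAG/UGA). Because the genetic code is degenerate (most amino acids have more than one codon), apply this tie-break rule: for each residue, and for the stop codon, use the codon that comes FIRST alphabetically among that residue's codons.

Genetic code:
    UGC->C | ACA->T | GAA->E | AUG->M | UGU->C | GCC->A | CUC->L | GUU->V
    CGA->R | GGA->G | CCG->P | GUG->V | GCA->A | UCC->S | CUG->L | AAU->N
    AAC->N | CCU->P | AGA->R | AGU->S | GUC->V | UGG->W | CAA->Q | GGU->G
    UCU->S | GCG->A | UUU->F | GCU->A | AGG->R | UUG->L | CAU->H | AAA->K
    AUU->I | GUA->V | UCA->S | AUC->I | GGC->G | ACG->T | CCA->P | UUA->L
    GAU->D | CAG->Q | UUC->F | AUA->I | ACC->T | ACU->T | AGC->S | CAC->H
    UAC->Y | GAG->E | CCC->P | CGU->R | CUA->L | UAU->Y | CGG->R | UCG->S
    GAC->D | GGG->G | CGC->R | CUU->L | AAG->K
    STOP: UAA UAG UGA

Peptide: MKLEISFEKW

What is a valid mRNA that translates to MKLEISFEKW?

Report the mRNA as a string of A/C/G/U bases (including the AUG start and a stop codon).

Answer: mRNA: AUGAAACUAGAAAUAAGCUUCGAAAAAUGGUAA

Derivation:
residue 1: M -> AUG (start codon)
residue 2: K codons sorted = AAA,AAG -> pick first = AAA
residue 3: L codons sorted = CUA,CUC,CUG,CUU,UUA,UUG -> pick first = CUA
residue 4: E codons sorted = GAA,GAG -> pick first = GAA
residue 5: I codons sorted = AUA,AUC,AUU -> pick first = AUA
residue 6: S codons sorted = AGC,AGU,UCA,UCC,UCG,UCU -> pick first = AGC
residue 7: F codons sorted = UUC,UUU -> pick first = UUC
residue 8: E codons sorted = GAA,GAG -> pick first = GAA
residue 9: K codons sorted = AAA,AAG -> pick first = AAA
residue 10: W -> UGG (only codon)
terminator: stop codons sorted = UAA,UAG,UGA -> pick first = UAA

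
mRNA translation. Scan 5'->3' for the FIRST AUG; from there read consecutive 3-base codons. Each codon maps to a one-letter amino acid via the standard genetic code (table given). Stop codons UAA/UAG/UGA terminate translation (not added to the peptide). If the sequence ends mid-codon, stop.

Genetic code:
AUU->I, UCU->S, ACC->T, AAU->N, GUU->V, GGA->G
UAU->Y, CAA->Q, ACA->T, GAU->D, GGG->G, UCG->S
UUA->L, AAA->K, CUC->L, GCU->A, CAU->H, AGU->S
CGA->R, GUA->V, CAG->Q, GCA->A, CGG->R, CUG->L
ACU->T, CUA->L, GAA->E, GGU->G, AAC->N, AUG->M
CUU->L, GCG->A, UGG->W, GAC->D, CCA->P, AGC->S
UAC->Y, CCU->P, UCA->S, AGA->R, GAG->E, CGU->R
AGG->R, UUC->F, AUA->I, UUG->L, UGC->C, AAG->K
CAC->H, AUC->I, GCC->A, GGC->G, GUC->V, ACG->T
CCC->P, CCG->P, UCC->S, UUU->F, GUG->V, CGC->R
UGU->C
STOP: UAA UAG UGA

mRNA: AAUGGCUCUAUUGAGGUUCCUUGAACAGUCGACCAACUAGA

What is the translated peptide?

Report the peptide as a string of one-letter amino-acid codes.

Answer: MALLRFLEQSTN

Derivation:
start AUG at pos 1
pos 1: AUG -> M; peptide=M
pos 4: GCU -> A; peptide=MA
pos 7: CUA -> L; peptide=MAL
pos 10: UUG -> L; peptide=MALL
pos 13: AGG -> R; peptide=MALLR
pos 16: UUC -> F; peptide=MALLRF
pos 19: CUU -> L; peptide=MALLRFL
pos 22: GAA -> E; peptide=MALLRFLE
pos 25: CAG -> Q; peptide=MALLRFLEQ
pos 28: UCG -> S; peptide=MALLRFLEQS
pos 31: ACC -> T; peptide=MALLRFLEQST
pos 34: AAC -> N; peptide=MALLRFLEQSTN
pos 37: UAG -> STOP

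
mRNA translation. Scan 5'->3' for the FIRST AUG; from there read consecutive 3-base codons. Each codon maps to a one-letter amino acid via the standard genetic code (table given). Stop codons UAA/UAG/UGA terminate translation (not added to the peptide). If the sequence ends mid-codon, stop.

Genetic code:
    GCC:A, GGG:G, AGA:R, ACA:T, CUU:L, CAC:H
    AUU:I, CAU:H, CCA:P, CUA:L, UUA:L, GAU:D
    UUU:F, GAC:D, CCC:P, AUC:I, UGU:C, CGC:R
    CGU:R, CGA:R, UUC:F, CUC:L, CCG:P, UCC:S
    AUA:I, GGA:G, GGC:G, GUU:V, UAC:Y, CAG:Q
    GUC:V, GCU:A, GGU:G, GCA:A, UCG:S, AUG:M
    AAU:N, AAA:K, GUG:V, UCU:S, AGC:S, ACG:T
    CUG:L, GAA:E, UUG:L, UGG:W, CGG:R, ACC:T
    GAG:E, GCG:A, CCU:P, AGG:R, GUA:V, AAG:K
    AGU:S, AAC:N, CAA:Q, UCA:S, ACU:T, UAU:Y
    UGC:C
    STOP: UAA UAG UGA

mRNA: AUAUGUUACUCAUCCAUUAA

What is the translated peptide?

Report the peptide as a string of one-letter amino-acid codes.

start AUG at pos 2
pos 2: AUG -> M; peptide=M
pos 5: UUA -> L; peptide=ML
pos 8: CUC -> L; peptide=MLL
pos 11: AUC -> I; peptide=MLLI
pos 14: CAU -> H; peptide=MLLIH
pos 17: UAA -> STOP

Answer: MLLIH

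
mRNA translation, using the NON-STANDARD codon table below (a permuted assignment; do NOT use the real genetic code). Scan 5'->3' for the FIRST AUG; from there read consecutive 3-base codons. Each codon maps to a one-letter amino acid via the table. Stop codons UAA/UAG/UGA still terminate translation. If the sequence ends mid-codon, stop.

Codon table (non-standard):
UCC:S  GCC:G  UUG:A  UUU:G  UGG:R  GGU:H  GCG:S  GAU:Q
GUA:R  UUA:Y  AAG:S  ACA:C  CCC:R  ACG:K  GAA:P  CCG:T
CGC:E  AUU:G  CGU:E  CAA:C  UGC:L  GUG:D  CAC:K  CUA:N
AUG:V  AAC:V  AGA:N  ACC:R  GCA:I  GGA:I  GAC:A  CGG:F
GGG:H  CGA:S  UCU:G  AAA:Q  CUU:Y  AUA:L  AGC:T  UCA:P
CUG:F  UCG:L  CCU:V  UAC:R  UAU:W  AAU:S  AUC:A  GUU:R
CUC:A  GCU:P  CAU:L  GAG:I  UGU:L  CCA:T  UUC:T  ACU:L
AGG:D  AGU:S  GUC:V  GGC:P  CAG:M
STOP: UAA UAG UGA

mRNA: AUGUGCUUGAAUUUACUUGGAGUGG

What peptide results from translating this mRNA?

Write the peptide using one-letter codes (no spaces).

Answer: VLASYYID

Derivation:
start AUG at pos 0
pos 0: AUG -> V; peptide=V
pos 3: UGC -> L; peptide=VL
pos 6: UUG -> A; peptide=VLA
pos 9: AAU -> S; peptide=VLAS
pos 12: UUA -> Y; peptide=VLASY
pos 15: CUU -> Y; peptide=VLASYY
pos 18: GGA -> I; peptide=VLASYYI
pos 21: GUG -> D; peptide=VLASYYID
pos 24: only 1 nt remain (<3), stop (end of mRNA)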